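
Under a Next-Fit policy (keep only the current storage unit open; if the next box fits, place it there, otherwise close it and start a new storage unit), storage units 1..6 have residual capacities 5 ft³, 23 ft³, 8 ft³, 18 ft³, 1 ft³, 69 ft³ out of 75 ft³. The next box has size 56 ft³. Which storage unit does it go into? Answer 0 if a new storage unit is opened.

6

Next-Fit only looks at storage unit 6, which has 69 ft³ free.
56 ft³ fits there.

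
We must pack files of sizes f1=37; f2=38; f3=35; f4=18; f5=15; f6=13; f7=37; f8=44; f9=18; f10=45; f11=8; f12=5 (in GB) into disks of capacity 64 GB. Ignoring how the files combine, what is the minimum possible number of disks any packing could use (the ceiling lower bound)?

Total size = 37 + 38 + 35 + 18 + 15 + 13 + 37 + 44 + 18 + 45 + 8 + 5 = 313 GB.
⌈313 / 64⌉ = 5.

5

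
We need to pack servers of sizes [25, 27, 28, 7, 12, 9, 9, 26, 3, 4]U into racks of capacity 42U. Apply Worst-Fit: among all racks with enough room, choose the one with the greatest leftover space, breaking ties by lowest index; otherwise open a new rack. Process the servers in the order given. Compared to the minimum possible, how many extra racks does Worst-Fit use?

Worst-Fit: [25,7,9] [27,12] [28,9] [26,3,4] → 4 racks.
Total size 150U; any packing needs at least ⌈150/42⌉ = 4 racks.
So 4 is already optimal.

0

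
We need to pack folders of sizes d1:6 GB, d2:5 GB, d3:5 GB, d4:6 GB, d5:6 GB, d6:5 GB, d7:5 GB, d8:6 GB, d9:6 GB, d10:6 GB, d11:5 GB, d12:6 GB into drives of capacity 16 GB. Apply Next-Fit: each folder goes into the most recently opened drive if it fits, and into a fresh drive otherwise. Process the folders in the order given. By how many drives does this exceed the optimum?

0

Next-Fit: [6,5,5] [6,6] [5,5,6] [6,6] [5,6] → 5 drives.
Total size 67 GB; any packing needs at least ⌈67/16⌉ = 5 drives.
So 5 is already optimal.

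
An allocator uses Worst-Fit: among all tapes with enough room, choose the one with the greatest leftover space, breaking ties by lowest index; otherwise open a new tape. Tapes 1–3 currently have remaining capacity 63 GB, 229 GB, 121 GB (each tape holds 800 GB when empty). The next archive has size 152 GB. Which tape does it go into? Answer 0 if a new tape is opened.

Tapes with room: tape 2 (229 GB).
Most room is tape 2 with 229 GB free.

2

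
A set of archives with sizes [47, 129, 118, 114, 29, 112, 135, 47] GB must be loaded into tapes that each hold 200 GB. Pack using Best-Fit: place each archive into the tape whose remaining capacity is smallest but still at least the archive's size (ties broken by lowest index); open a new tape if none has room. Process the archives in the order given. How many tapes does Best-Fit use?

5 tapes

47 GB → tape 1 (remaining 153 GB)
129 GB → tape 1 (remaining 24 GB)
118 GB → tape 2 (remaining 82 GB)
114 GB → tape 3 (remaining 86 GB)
29 GB → tape 2 (remaining 53 GB)
112 GB → tape 4 (remaining 88 GB)
135 GB → tape 5 (remaining 65 GB)
47 GB → tape 2 (remaining 6 GB)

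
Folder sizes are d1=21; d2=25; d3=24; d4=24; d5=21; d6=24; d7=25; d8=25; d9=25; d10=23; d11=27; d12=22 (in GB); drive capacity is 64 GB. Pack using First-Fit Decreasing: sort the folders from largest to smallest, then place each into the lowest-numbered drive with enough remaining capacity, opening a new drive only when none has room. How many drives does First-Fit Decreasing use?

Sorted descending: 27, 25, 25, 25, 25, 24, 24, 24, 23, 22, 21, 21.
drive 1: place 27 GB, 37 GB left
drive 1: place 25 GB, 12 GB left
drive 2: place 25 GB, 39 GB left
drive 2: place 25 GB, 14 GB left
drive 3: place 25 GB, 39 GB left
drive 3: place 24 GB, 15 GB left
drive 4: place 24 GB, 40 GB left
drive 4: place 24 GB, 16 GB left
drive 5: place 23 GB, 41 GB left
drive 5: place 22 GB, 19 GB left
drive 6: place 21 GB, 43 GB left
drive 6: place 21 GB, 22 GB left

6 drives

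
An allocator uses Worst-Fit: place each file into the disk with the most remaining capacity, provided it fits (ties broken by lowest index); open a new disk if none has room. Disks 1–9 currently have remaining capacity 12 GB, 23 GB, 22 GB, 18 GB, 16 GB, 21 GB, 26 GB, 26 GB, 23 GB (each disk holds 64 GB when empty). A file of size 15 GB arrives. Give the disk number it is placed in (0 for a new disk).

7

Disks with room: disk 2 (23 GB), disk 3 (22 GB), disk 4 (18 GB), disk 5 (16 GB), disk 6 (21 GB), disk 7 (26 GB), disk 8 (26 GB), disk 9 (23 GB).
Most room is disk 7 with 26 GB free.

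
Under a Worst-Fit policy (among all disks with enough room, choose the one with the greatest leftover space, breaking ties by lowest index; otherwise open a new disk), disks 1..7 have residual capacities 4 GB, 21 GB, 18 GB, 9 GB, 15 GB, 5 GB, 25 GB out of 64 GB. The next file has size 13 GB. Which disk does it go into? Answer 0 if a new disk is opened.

7

Disks with room: disk 2 (21 GB), disk 3 (18 GB), disk 5 (15 GB), disk 7 (25 GB).
Most room is disk 7 with 25 GB free.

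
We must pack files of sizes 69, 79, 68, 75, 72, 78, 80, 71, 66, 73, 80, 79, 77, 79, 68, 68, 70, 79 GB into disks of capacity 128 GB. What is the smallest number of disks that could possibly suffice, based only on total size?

Total size = 69 + 79 + 68 + 75 + 72 + 78 + 80 + 71 + 66 + 73 + 80 + 79 + 77 + 79 + 68 + 68 + 70 + 79 = 1331 GB.
⌈1331 / 128⌉ = 11.

11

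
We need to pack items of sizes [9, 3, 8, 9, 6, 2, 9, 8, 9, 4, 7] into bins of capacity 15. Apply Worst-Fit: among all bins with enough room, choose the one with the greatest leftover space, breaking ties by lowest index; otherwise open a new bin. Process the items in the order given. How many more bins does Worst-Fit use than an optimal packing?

1

Worst-Fit: [9,3] [8,6] [9,2] [9] [8,4] [9] [7] → 7 bins.
6 items exceed 7.5 (half the capacity), and no two of those can share a bin, so at least 6 bins are needed.
An optimal packing achieves that bound: [9,6] [9,4,2] [9,3] [9] [8,7] [8] → 6 bins.
Excess: 7 − 6 = 1.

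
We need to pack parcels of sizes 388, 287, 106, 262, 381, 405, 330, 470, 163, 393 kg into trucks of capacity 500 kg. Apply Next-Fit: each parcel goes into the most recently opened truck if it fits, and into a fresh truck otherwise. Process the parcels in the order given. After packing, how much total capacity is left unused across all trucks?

truck 1: place 388 kg, 112 kg left
truck 2: place 287 kg, 213 kg left
truck 2: place 106 kg, 107 kg left
truck 3: place 262 kg, 238 kg left
truck 4: place 381 kg, 119 kg left
truck 5: place 405 kg, 95 kg left
truck 6: place 330 kg, 170 kg left
truck 7: place 470 kg, 30 kg left
truck 8: place 163 kg, 337 kg left
truck 9: place 393 kg, 107 kg left
9 trucks × 500 kg = 4500 kg; used 3185 kg; unused 1315 kg.

1315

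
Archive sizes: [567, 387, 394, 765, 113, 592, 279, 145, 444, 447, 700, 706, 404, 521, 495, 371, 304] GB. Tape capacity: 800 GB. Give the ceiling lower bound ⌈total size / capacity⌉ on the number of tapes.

Total size = 567 + 387 + 394 + 765 + 113 + 592 + 279 + 145 + 444 + 447 + 700 + 706 + 404 + 521 + 495 + 371 + 304 = 7634 GB.
⌈7634 / 800⌉ = 10.

10 tapes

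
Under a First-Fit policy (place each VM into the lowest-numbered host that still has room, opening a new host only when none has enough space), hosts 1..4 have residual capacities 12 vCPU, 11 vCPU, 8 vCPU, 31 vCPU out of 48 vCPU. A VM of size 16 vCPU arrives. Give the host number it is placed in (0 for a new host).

4

Hosts with room: host 4 (31 vCPU).
The first with room is host 4.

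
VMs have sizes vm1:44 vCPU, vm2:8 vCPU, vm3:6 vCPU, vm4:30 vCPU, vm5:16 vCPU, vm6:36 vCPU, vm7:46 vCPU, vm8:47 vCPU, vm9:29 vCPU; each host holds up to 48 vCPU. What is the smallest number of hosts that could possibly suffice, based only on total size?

6 hosts

Total size = 44 + 8 + 6 + 30 + 16 + 36 + 46 + 47 + 29 = 262 vCPU.
⌈262 / 48⌉ = 6.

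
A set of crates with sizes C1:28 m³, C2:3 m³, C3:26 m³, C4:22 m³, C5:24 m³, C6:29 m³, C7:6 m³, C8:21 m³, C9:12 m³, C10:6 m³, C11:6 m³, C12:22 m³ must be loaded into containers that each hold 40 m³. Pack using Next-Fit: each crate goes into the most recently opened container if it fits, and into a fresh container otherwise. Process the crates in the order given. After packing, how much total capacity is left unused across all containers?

C1 (28 m³) → container 1 (remaining 12 m³)
C2 (3 m³) → container 1 (remaining 9 m³)
C3 (26 m³) → container 2 (remaining 14 m³)
C4 (22 m³) → container 3 (remaining 18 m³)
C5 (24 m³) → container 4 (remaining 16 m³)
C6 (29 m³) → container 5 (remaining 11 m³)
C7 (6 m³) → container 5 (remaining 5 m³)
C8 (21 m³) → container 6 (remaining 19 m³)
C9 (12 m³) → container 6 (remaining 7 m³)
C10 (6 m³) → container 6 (remaining 1 m³)
C11 (6 m³) → container 7 (remaining 34 m³)
C12 (22 m³) → container 7 (remaining 12 m³)
7 containers × 40 m³ = 280 m³; used 205 m³; unused 75 m³.

75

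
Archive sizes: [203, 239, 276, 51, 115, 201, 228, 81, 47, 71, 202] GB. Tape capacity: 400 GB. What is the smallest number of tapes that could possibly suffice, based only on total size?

Total size = 203 + 239 + 276 + 51 + 115 + 201 + 228 + 81 + 47 + 71 + 202 = 1714 GB.
⌈1714 / 400⌉ = 5.

5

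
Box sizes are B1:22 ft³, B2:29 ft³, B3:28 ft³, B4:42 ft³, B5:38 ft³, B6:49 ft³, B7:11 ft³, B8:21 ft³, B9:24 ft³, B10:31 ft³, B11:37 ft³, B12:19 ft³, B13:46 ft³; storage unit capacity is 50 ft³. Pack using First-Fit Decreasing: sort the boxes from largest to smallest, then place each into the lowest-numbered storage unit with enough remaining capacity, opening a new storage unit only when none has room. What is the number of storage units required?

Sorted descending: 49, 46, 42, 38, 37, 31, 29, 28, 24, 22, 21, 19, 11.
Put 49 ft³ in storage unit 1; 1 ft³ remain.
Put 46 ft³ in storage unit 2; 4 ft³ remain.
Put 42 ft³ in storage unit 3; 8 ft³ remain.
Put 38 ft³ in storage unit 4; 12 ft³ remain.
Put 37 ft³ in storage unit 5; 13 ft³ remain.
Put 31 ft³ in storage unit 6; 19 ft³ remain.
Put 29 ft³ in storage unit 7; 21 ft³ remain.
Put 28 ft³ in storage unit 8; 22 ft³ remain.
Put 24 ft³ in storage unit 9; 26 ft³ remain.
Put 22 ft³ in storage unit 8; 0 ft³ remain.
Put 21 ft³ in storage unit 7; 0 ft³ remain.
Put 19 ft³ in storage unit 6; 0 ft³ remain.
Put 11 ft³ in storage unit 4; 1 ft³ remain.
Final storage units: [49] [46] [42] [38,11] [37] [31,19] [29,21] [28,22] [24].

9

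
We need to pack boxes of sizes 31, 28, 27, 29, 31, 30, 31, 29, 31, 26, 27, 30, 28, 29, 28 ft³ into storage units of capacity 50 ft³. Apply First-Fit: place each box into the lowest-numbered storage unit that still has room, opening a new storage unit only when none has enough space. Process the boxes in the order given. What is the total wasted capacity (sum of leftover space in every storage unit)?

storage unit 1: place 31 ft³, 19 ft³ left
storage unit 2: place 28 ft³, 22 ft³ left
storage unit 3: place 27 ft³, 23 ft³ left
storage unit 4: place 29 ft³, 21 ft³ left
storage unit 5: place 31 ft³, 19 ft³ left
storage unit 6: place 30 ft³, 20 ft³ left
storage unit 7: place 31 ft³, 19 ft³ left
storage unit 8: place 29 ft³, 21 ft³ left
storage unit 9: place 31 ft³, 19 ft³ left
storage unit 10: place 26 ft³, 24 ft³ left
storage unit 11: place 27 ft³, 23 ft³ left
storage unit 12: place 30 ft³, 20 ft³ left
storage unit 13: place 28 ft³, 22 ft³ left
storage unit 14: place 29 ft³, 21 ft³ left
storage unit 15: place 28 ft³, 22 ft³ left
15 storage units × 50 ft³ = 750 ft³; used 435 ft³; unused 315 ft³.

315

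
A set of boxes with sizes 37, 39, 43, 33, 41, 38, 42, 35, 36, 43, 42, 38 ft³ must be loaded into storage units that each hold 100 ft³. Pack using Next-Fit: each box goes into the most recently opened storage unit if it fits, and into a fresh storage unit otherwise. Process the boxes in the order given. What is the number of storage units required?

6 storage units

Put 37 ft³ in storage unit 1; 63 ft³ remain.
Put 39 ft³ in storage unit 1; 24 ft³ remain.
Put 43 ft³ in storage unit 2; 57 ft³ remain.
Put 33 ft³ in storage unit 2; 24 ft³ remain.
Put 41 ft³ in storage unit 3; 59 ft³ remain.
Put 38 ft³ in storage unit 3; 21 ft³ remain.
Put 42 ft³ in storage unit 4; 58 ft³ remain.
Put 35 ft³ in storage unit 4; 23 ft³ remain.
Put 36 ft³ in storage unit 5; 64 ft³ remain.
Put 43 ft³ in storage unit 5; 21 ft³ remain.
Put 42 ft³ in storage unit 6; 58 ft³ remain.
Put 38 ft³ in storage unit 6; 20 ft³ remain.
Final storage units: [37,39] [43,33] [41,38] [42,35] [36,43] [42,38].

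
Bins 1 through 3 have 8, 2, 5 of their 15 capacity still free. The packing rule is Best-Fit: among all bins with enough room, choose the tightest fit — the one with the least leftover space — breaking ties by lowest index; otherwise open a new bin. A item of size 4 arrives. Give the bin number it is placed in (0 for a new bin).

3

Bins with room: bin 1 (8), bin 3 (5).
Tightest fit is bin 3 with 5 free.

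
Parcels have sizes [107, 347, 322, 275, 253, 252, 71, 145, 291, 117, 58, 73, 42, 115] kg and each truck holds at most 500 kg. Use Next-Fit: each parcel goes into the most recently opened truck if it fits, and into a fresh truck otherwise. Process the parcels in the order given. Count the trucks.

truck 1: place 107 kg, 393 kg left
truck 1: place 347 kg, 46 kg left
truck 2: place 322 kg, 178 kg left
truck 3: place 275 kg, 225 kg left
truck 4: place 253 kg, 247 kg left
truck 5: place 252 kg, 248 kg left
truck 5: place 71 kg, 177 kg left
truck 5: place 145 kg, 32 kg left
truck 6: place 291 kg, 209 kg left
truck 6: place 117 kg, 92 kg left
truck 6: place 58 kg, 34 kg left
truck 7: place 73 kg, 427 kg left
truck 7: place 42 kg, 385 kg left
truck 7: place 115 kg, 270 kg left
Final trucks: [107,347] [322] [275] [253] [252,71,145] [291,117,58] [73,42,115].

7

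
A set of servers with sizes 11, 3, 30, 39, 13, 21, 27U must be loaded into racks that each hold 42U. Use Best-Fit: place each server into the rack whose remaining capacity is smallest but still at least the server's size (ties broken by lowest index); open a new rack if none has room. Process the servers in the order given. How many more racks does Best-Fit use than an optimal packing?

Best-Fit: [11,3,13] [30] [39] [21] [27] → 5 racks.
Total size 144U; any packing needs at least ⌈144/42⌉ = 4 racks.
An optimal packing achieves that bound: [39,3] [30,11] [27,13] [21] → 4 racks.
Excess: 5 − 4 = 1.

1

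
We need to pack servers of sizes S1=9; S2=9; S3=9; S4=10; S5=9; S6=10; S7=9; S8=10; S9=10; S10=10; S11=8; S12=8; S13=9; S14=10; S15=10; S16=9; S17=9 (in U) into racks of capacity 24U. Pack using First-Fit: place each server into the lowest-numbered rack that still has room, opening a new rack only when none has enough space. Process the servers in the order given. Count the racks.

S1 (9U) → rack 1 (remaining 15U)
S2 (9U) → rack 1 (remaining 6U)
S3 (9U) → rack 2 (remaining 15U)
S4 (10U) → rack 2 (remaining 5U)
S5 (9U) → rack 3 (remaining 15U)
S6 (10U) → rack 3 (remaining 5U)
S7 (9U) → rack 4 (remaining 15U)
S8 (10U) → rack 4 (remaining 5U)
S9 (10U) → rack 5 (remaining 14U)
S10 (10U) → rack 5 (remaining 4U)
S11 (8U) → rack 6 (remaining 16U)
S12 (8U) → rack 6 (remaining 8U)
S13 (9U) → rack 7 (remaining 15U)
S14 (10U) → rack 7 (remaining 5U)
S15 (10U) → rack 8 (remaining 14U)
S16 (9U) → rack 8 (remaining 5U)
S17 (9U) → rack 9 (remaining 15U)
Final racks: [9,9] [9,10] [9,10] [9,10] [10,10] [8,8] [9,10] [10,9] [9].

9 racks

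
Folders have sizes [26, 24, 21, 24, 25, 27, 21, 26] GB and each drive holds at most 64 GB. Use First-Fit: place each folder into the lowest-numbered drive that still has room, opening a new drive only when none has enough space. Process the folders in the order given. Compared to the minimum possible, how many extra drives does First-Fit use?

First-Fit: [26,24] [21,24] [25,27] [21,26] → 4 drives.
Total size 194 GB; any packing needs at least ⌈194/64⌉ = 4 drives.
So 4 is already optimal.

0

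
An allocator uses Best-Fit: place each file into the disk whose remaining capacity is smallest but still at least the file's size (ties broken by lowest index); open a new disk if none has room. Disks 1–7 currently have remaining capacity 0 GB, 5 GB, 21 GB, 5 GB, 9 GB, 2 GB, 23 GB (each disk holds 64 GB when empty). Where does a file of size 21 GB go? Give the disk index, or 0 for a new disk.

3

Disks with room: disk 3 (21 GB), disk 7 (23 GB).
Tightest fit is disk 3 with 21 GB free.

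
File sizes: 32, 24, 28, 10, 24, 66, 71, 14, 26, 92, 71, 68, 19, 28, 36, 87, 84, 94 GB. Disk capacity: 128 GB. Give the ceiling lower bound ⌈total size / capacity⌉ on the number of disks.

7

Total size = 32 + 24 + 28 + 10 + 24 + 66 + 71 + 14 + 26 + 92 + 71 + 68 + 19 + 28 + 36 + 87 + 84 + 94 = 874 GB.
⌈874 / 128⌉ = 7.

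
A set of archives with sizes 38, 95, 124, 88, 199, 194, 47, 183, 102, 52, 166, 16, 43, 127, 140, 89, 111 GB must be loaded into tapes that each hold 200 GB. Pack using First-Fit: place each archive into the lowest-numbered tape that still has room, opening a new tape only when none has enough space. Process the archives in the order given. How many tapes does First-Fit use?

38 GB → tape 1 (remaining 162 GB)
95 GB → tape 1 (remaining 67 GB)
124 GB → tape 2 (remaining 76 GB)
88 GB → tape 3 (remaining 112 GB)
199 GB → tape 4 (remaining 1 GB)
194 GB → tape 5 (remaining 6 GB)
47 GB → tape 1 (remaining 20 GB)
183 GB → tape 6 (remaining 17 GB)
102 GB → tape 3 (remaining 10 GB)
52 GB → tape 2 (remaining 24 GB)
166 GB → tape 7 (remaining 34 GB)
16 GB → tape 1 (remaining 4 GB)
43 GB → tape 8 (remaining 157 GB)
127 GB → tape 8 (remaining 30 GB)
140 GB → tape 9 (remaining 60 GB)
89 GB → tape 10 (remaining 111 GB)
111 GB → tape 10 (remaining 0 GB)

10 tapes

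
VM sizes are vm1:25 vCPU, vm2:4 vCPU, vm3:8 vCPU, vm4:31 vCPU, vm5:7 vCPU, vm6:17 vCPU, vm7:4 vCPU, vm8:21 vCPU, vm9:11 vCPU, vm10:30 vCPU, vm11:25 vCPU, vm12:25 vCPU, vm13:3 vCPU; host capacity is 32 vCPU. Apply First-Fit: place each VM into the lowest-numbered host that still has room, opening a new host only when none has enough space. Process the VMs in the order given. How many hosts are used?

8 hosts

vm1 (25 vCPU) → host 1 (remaining 7 vCPU)
vm2 (4 vCPU) → host 1 (remaining 3 vCPU)
vm3 (8 vCPU) → host 2 (remaining 24 vCPU)
vm4 (31 vCPU) → host 3 (remaining 1 vCPU)
vm5 (7 vCPU) → host 2 (remaining 17 vCPU)
vm6 (17 vCPU) → host 2 (remaining 0 vCPU)
vm7 (4 vCPU) → host 4 (remaining 28 vCPU)
vm8 (21 vCPU) → host 4 (remaining 7 vCPU)
vm9 (11 vCPU) → host 5 (remaining 21 vCPU)
vm10 (30 vCPU) → host 6 (remaining 2 vCPU)
vm11 (25 vCPU) → host 7 (remaining 7 vCPU)
vm12 (25 vCPU) → host 8 (remaining 7 vCPU)
vm13 (3 vCPU) → host 1 (remaining 0 vCPU)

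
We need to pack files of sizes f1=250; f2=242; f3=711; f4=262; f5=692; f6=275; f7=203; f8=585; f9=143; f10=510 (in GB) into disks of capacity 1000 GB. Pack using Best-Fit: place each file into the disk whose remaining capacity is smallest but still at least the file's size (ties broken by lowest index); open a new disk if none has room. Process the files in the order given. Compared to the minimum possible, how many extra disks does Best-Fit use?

1

Best-Fit: [250,242,203,143] [711,262] [692,275] [585] [510] → 5 disks.
Total size 3873 GB; any packing needs at least ⌈3873/1000⌉ = 4 disks.
An optimal packing achieves that bound: [711,275] [692,262] [585,250,143] [510,242,203] → 4 disks.
Excess: 5 − 4 = 1.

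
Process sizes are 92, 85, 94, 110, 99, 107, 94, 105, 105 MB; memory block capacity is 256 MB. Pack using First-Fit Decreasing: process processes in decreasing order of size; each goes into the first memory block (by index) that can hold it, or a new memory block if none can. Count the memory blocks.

Sorted descending: 110, 107, 105, 105, 99, 94, 94, 92, 85.
Put 110 MB in memory block 1; 146 MB remain.
Put 107 MB in memory block 1; 39 MB remain.
Put 105 MB in memory block 2; 151 MB remain.
Put 105 MB in memory block 2; 46 MB remain.
Put 99 MB in memory block 3; 157 MB remain.
Put 94 MB in memory block 3; 63 MB remain.
Put 94 MB in memory block 4; 162 MB remain.
Put 92 MB in memory block 4; 70 MB remain.
Put 85 MB in memory block 5; 171 MB remain.
Final memory blocks: [110,107] [105,105] [99,94] [94,92] [85].

5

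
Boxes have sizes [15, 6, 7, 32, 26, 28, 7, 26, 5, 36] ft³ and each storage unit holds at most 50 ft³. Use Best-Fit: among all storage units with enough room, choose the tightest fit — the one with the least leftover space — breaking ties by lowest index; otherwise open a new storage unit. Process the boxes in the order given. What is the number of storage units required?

6

storage unit 1: place 15 ft³, 35 ft³ left
storage unit 1: place 6 ft³, 29 ft³ left
storage unit 1: place 7 ft³, 22 ft³ left
storage unit 2: place 32 ft³, 18 ft³ left
storage unit 3: place 26 ft³, 24 ft³ left
storage unit 4: place 28 ft³, 22 ft³ left
storage unit 2: place 7 ft³, 11 ft³ left
storage unit 5: place 26 ft³, 24 ft³ left
storage unit 2: place 5 ft³, 6 ft³ left
storage unit 6: place 36 ft³, 14 ft³ left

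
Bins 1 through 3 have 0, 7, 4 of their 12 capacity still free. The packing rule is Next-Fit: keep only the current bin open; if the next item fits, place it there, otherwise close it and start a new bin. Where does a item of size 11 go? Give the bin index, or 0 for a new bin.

0

Next-Fit only looks at bin 3, which has 4 free.
11 does not fit, so a new bin is opened.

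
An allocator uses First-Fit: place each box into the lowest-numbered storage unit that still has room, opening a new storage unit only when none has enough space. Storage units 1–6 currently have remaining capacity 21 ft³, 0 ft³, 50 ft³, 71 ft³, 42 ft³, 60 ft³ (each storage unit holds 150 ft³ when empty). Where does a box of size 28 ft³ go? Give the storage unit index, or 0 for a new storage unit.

3

Storage units with room: storage unit 3 (50 ft³), storage unit 4 (71 ft³), storage unit 5 (42 ft³), storage unit 6 (60 ft³).
The first with room is storage unit 3.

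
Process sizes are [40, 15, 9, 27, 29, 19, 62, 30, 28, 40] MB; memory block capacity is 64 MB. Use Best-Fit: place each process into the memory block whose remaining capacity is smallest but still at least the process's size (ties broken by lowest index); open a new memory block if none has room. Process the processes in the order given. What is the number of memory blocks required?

6

memory block 1: place 40 MB, 24 MB left
memory block 1: place 15 MB, 9 MB left
memory block 1: place 9 MB, 0 MB left
memory block 2: place 27 MB, 37 MB left
memory block 2: place 29 MB, 8 MB left
memory block 3: place 19 MB, 45 MB left
memory block 4: place 62 MB, 2 MB left
memory block 3: place 30 MB, 15 MB left
memory block 5: place 28 MB, 36 MB left
memory block 6: place 40 MB, 24 MB left
Final memory blocks: [40,15,9] [27,29] [19,30] [62] [28] [40].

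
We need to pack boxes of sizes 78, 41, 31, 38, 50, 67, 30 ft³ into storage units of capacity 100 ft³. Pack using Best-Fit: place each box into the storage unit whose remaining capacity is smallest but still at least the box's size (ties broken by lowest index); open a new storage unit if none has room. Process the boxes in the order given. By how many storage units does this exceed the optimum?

0

Best-Fit: [78] [41,31] [38,50] [67,30] → 4 storage units.
Total size 335 ft³; any packing needs at least ⌈335/100⌉ = 4 storage units.
So 4 is already optimal.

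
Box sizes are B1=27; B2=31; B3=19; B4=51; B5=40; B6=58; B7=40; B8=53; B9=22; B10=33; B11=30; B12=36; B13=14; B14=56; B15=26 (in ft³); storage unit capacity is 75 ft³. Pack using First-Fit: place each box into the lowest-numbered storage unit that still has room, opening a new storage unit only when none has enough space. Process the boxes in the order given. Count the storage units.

9

Put B1 (27 ft³) in storage unit 1; 48 ft³ remain.
Put B2 (31 ft³) in storage unit 1; 17 ft³ remain.
Put B3 (19 ft³) in storage unit 2; 56 ft³ remain.
Put B4 (51 ft³) in storage unit 2; 5 ft³ remain.
Put B5 (40 ft³) in storage unit 3; 35 ft³ remain.
Put B6 (58 ft³) in storage unit 4; 17 ft³ remain.
Put B7 (40 ft³) in storage unit 5; 35 ft³ remain.
Put B8 (53 ft³) in storage unit 6; 22 ft³ remain.
Put B9 (22 ft³) in storage unit 3; 13 ft³ remain.
Put B10 (33 ft³) in storage unit 5; 2 ft³ remain.
Put B11 (30 ft³) in storage unit 7; 45 ft³ remain.
Put B12 (36 ft³) in storage unit 7; 9 ft³ remain.
Put B13 (14 ft³) in storage unit 1; 3 ft³ remain.
Put B14 (56 ft³) in storage unit 8; 19 ft³ remain.
Put B15 (26 ft³) in storage unit 9; 49 ft³ remain.
Final storage units: [27,31,14] [19,51] [40,22] [58] [40,33] [53] [30,36] [56] [26].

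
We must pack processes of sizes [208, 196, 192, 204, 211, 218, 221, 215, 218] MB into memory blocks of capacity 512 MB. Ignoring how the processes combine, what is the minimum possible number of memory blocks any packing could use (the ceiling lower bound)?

4

Total size = 208 + 196 + 192 + 204 + 211 + 218 + 221 + 215 + 218 = 1883 MB.
⌈1883 / 512⌉ = 4.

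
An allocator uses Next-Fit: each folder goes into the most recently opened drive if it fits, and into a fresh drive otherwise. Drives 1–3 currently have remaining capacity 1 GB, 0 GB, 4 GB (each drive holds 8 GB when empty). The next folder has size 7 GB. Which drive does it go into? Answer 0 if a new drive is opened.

0

Next-Fit only looks at drive 3, which has 4 GB free.
7 GB does not fit, so a new drive is opened.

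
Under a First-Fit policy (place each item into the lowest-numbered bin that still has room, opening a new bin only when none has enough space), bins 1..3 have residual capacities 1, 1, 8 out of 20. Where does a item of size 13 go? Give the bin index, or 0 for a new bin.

0

No bin has ≥ 13 free, so a new bin is opened.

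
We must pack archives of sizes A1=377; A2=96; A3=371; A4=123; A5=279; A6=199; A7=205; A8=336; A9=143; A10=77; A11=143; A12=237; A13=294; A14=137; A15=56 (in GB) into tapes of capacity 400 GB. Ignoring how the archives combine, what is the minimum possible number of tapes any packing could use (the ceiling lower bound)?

8

Total size = 377 + 96 + 371 + 123 + 279 + 199 + 205 + 336 + 143 + 77 + 143 + 237 + 294 + 137 + 56 = 3073 GB.
⌈3073 / 400⌉ = 8.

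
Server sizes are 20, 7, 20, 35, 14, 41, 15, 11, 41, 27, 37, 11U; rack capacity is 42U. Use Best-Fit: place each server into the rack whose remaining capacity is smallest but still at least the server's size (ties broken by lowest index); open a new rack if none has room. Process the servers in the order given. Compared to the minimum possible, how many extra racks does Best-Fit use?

1

Best-Fit: [20,7,14] [20,15] [35] [41] [11,27] [41] [37] [11] → 8 racks.
Total size 279U; any packing needs at least ⌈279/42⌉ = 7 racks.
An optimal packing achieves that bound: [41] [41] [37] [35,7] [27,15] [20,20] [14,11,11] → 7 racks.
Excess: 8 − 7 = 1.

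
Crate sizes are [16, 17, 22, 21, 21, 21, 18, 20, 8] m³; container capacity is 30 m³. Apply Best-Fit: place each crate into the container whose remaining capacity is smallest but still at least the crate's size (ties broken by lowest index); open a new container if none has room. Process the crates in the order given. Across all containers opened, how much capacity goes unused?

16 m³ → container 1 (remaining 14 m³)
17 m³ → container 2 (remaining 13 m³)
22 m³ → container 3 (remaining 8 m³)
21 m³ → container 4 (remaining 9 m³)
21 m³ → container 5 (remaining 9 m³)
21 m³ → container 6 (remaining 9 m³)
18 m³ → container 7 (remaining 12 m³)
20 m³ → container 8 (remaining 10 m³)
8 m³ → container 3 (remaining 0 m³)
8 containers × 30 m³ = 240 m³; used 164 m³; unused 76 m³.

76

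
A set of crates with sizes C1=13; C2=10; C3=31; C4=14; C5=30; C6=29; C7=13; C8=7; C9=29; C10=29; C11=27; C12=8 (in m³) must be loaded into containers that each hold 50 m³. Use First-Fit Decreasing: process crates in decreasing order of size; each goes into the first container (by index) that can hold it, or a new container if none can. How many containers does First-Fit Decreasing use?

6 containers

Sorted descending: 31, 30, 29, 29, 29, 27, 14, 13, 13, 10, 8, 7.
Put 31 m³ in container 1; 19 m³ remain.
Put 30 m³ in container 2; 20 m³ remain.
Put 29 m³ in container 3; 21 m³ remain.
Put 29 m³ in container 4; 21 m³ remain.
Put 29 m³ in container 5; 21 m³ remain.
Put 27 m³ in container 6; 23 m³ remain.
Put 14 m³ in container 1; 5 m³ remain.
Put 13 m³ in container 2; 7 m³ remain.
Put 13 m³ in container 3; 8 m³ remain.
Put 10 m³ in container 4; 11 m³ remain.
Put 8 m³ in container 3; 0 m³ remain.
Put 7 m³ in container 2; 0 m³ remain.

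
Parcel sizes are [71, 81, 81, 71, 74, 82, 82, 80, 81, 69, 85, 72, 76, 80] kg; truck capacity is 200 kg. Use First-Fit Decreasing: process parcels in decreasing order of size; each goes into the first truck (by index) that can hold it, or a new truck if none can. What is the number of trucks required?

Sorted descending: 85, 82, 82, 81, 81, 81, 80, 80, 76, 74, 72, 71, 71, 69.
Put 85 kg in truck 1; 115 kg remain.
Put 82 kg in truck 1; 33 kg remain.
Put 82 kg in truck 2; 118 kg remain.
Put 81 kg in truck 2; 37 kg remain.
Put 81 kg in truck 3; 119 kg remain.
Put 81 kg in truck 3; 38 kg remain.
Put 80 kg in truck 4; 120 kg remain.
Put 80 kg in truck 4; 40 kg remain.
Put 76 kg in truck 5; 124 kg remain.
Put 74 kg in truck 5; 50 kg remain.
Put 72 kg in truck 6; 128 kg remain.
Put 71 kg in truck 6; 57 kg remain.
Put 71 kg in truck 7; 129 kg remain.
Put 69 kg in truck 7; 60 kg remain.
Final trucks: [85,82] [82,81] [81,81] [80,80] [76,74] [72,71] [71,69].

7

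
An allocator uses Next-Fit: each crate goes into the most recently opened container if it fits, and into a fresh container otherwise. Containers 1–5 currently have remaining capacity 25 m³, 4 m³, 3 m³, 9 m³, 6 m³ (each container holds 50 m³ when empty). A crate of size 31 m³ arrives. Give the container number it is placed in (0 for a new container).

0

Next-Fit only looks at container 5, which has 6 m³ free.
31 m³ does not fit, so a new container is opened.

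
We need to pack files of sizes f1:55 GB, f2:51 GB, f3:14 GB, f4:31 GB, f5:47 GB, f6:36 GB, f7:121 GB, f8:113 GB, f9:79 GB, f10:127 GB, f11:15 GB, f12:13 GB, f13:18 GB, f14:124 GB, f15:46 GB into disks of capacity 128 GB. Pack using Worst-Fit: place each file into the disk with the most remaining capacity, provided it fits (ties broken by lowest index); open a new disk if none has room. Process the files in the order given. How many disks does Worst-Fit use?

disk 1: place f1 (55 GB), 73 GB left
disk 1: place f2 (51 GB), 22 GB left
disk 1: place f3 (14 GB), 8 GB left
disk 2: place f4 (31 GB), 97 GB left
disk 2: place f5 (47 GB), 50 GB left
disk 2: place f6 (36 GB), 14 GB left
disk 3: place f7 (121 GB), 7 GB left
disk 4: place f8 (113 GB), 15 GB left
disk 5: place f9 (79 GB), 49 GB left
disk 6: place f10 (127 GB), 1 GB left
disk 5: place f11 (15 GB), 34 GB left
disk 5: place f12 (13 GB), 21 GB left
disk 5: place f13 (18 GB), 3 GB left
disk 7: place f14 (124 GB), 4 GB left
disk 8: place f15 (46 GB), 82 GB left

8 disks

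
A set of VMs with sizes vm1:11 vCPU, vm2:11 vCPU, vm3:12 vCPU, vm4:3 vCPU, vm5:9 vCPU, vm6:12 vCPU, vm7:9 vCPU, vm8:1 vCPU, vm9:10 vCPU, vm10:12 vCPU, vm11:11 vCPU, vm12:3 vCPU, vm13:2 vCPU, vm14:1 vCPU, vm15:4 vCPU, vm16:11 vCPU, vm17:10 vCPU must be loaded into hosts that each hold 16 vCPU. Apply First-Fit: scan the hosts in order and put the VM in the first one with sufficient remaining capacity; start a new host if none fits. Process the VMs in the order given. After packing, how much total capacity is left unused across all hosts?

44

vm1 (11 vCPU) → host 1 (remaining 5 vCPU)
vm2 (11 vCPU) → host 2 (remaining 5 vCPU)
vm3 (12 vCPU) → host 3 (remaining 4 vCPU)
vm4 (3 vCPU) → host 1 (remaining 2 vCPU)
vm5 (9 vCPU) → host 4 (remaining 7 vCPU)
vm6 (12 vCPU) → host 5 (remaining 4 vCPU)
vm7 (9 vCPU) → host 6 (remaining 7 vCPU)
vm8 (1 vCPU) → host 1 (remaining 1 vCPU)
vm9 (10 vCPU) → host 7 (remaining 6 vCPU)
vm10 (12 vCPU) → host 8 (remaining 4 vCPU)
vm11 (11 vCPU) → host 9 (remaining 5 vCPU)
vm12 (3 vCPU) → host 2 (remaining 2 vCPU)
vm13 (2 vCPU) → host 2 (remaining 0 vCPU)
vm14 (1 vCPU) → host 1 (remaining 0 vCPU)
vm15 (4 vCPU) → host 3 (remaining 0 vCPU)
vm16 (11 vCPU) → host 10 (remaining 5 vCPU)
vm17 (10 vCPU) → host 11 (remaining 6 vCPU)
11 hosts × 16 vCPU = 176 vCPU; used 132 vCPU; unused 44 vCPU.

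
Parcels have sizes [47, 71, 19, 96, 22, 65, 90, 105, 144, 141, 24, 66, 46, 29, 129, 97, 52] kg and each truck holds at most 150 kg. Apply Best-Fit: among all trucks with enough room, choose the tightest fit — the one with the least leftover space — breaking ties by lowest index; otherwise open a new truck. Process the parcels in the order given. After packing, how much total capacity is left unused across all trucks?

107

47 kg → truck 1 (remaining 103 kg)
71 kg → truck 1 (remaining 32 kg)
19 kg → truck 1 (remaining 13 kg)
96 kg → truck 2 (remaining 54 kg)
22 kg → truck 2 (remaining 32 kg)
65 kg → truck 3 (remaining 85 kg)
90 kg → truck 4 (remaining 60 kg)
105 kg → truck 5 (remaining 45 kg)
144 kg → truck 6 (remaining 6 kg)
141 kg → truck 7 (remaining 9 kg)
24 kg → truck 2 (remaining 8 kg)
66 kg → truck 3 (remaining 19 kg)
46 kg → truck 4 (remaining 14 kg)
29 kg → truck 5 (remaining 16 kg)
129 kg → truck 8 (remaining 21 kg)
97 kg → truck 9 (remaining 53 kg)
52 kg → truck 9 (remaining 1 kg)
9 trucks × 150 kg = 1350 kg; used 1243 kg; unused 107 kg.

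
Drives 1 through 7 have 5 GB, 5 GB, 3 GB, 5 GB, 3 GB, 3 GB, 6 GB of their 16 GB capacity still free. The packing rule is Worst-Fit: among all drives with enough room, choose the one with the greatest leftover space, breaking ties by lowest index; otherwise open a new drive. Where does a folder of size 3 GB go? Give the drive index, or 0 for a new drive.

Drives with room: drive 1 (5 GB), drive 2 (5 GB), drive 3 (3 GB), drive 4 (5 GB), drive 5 (3 GB), drive 6 (3 GB), drive 7 (6 GB).
Most room is drive 7 with 6 GB free.

7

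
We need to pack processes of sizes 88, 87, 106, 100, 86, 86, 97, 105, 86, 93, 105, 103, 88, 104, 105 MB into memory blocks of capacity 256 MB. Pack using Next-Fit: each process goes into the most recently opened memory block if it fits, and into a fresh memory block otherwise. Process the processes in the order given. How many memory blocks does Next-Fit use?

8

88 MB → memory block 1 (remaining 168 MB)
87 MB → memory block 1 (remaining 81 MB)
106 MB → memory block 2 (remaining 150 MB)
100 MB → memory block 2 (remaining 50 MB)
86 MB → memory block 3 (remaining 170 MB)
86 MB → memory block 3 (remaining 84 MB)
97 MB → memory block 4 (remaining 159 MB)
105 MB → memory block 4 (remaining 54 MB)
86 MB → memory block 5 (remaining 170 MB)
93 MB → memory block 5 (remaining 77 MB)
105 MB → memory block 6 (remaining 151 MB)
103 MB → memory block 6 (remaining 48 MB)
88 MB → memory block 7 (remaining 168 MB)
104 MB → memory block 7 (remaining 64 MB)
105 MB → memory block 8 (remaining 151 MB)
Final memory blocks: [88,87] [106,100] [86,86] [97,105] [86,93] [105,103] [88,104] [105].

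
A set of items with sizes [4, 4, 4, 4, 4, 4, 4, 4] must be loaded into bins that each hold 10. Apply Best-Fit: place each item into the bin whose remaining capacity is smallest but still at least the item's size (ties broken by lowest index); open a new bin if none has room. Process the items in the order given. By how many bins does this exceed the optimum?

0

Best-Fit: [4,4] [4,4] [4,4] [4,4] → 4 bins.
Total size 32; any packing needs at least ⌈32/10⌉ = 4 bins.
So 4 is already optimal.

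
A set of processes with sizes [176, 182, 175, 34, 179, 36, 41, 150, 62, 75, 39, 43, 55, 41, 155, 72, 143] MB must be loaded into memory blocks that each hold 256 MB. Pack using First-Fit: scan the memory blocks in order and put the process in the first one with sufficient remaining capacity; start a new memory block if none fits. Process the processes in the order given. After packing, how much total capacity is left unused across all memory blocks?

134

176 MB → memory block 1 (remaining 80 MB)
182 MB → memory block 2 (remaining 74 MB)
175 MB → memory block 3 (remaining 81 MB)
34 MB → memory block 1 (remaining 46 MB)
179 MB → memory block 4 (remaining 77 MB)
36 MB → memory block 1 (remaining 10 MB)
41 MB → memory block 2 (remaining 33 MB)
150 MB → memory block 5 (remaining 106 MB)
62 MB → memory block 3 (remaining 19 MB)
75 MB → memory block 4 (remaining 2 MB)
39 MB → memory block 5 (remaining 67 MB)
43 MB → memory block 5 (remaining 24 MB)
55 MB → memory block 6 (remaining 201 MB)
41 MB → memory block 6 (remaining 160 MB)
155 MB → memory block 6 (remaining 5 MB)
72 MB → memory block 7 (remaining 184 MB)
143 MB → memory block 7 (remaining 41 MB)
7 memory blocks × 256 MB = 1792 MB; used 1658 MB; unused 134 MB.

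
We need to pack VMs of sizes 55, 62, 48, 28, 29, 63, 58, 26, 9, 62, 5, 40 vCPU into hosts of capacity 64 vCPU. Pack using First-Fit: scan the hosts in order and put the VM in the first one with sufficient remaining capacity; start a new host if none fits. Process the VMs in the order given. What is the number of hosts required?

9 hosts

host 1: place 55 vCPU, 9 vCPU left
host 2: place 62 vCPU, 2 vCPU left
host 3: place 48 vCPU, 16 vCPU left
host 4: place 28 vCPU, 36 vCPU left
host 4: place 29 vCPU, 7 vCPU left
host 5: place 63 vCPU, 1 vCPU left
host 6: place 58 vCPU, 6 vCPU left
host 7: place 26 vCPU, 38 vCPU left
host 1: place 9 vCPU, 0 vCPU left
host 8: place 62 vCPU, 2 vCPU left
host 3: place 5 vCPU, 11 vCPU left
host 9: place 40 vCPU, 24 vCPU left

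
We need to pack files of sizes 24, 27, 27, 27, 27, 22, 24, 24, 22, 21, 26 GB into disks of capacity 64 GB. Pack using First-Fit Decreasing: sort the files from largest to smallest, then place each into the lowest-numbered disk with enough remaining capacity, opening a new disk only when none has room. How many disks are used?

6

Sorted descending: 27, 27, 27, 27, 26, 24, 24, 24, 22, 22, 21.
Put 27 GB in disk 1; 37 GB remain.
Put 27 GB in disk 1; 10 GB remain.
Put 27 GB in disk 2; 37 GB remain.
Put 27 GB in disk 2; 10 GB remain.
Put 26 GB in disk 3; 38 GB remain.
Put 24 GB in disk 3; 14 GB remain.
Put 24 GB in disk 4; 40 GB remain.
Put 24 GB in disk 4; 16 GB remain.
Put 22 GB in disk 5; 42 GB remain.
Put 22 GB in disk 5; 20 GB remain.
Put 21 GB in disk 6; 43 GB remain.
Final disks: [27,27] [27,27] [26,24] [24,24] [22,22] [21].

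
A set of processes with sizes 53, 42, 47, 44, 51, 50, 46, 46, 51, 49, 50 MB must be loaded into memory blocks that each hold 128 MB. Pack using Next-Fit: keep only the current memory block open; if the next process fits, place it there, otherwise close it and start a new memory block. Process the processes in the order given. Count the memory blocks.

53 MB → memory block 1 (remaining 75 MB)
42 MB → memory block 1 (remaining 33 MB)
47 MB → memory block 2 (remaining 81 MB)
44 MB → memory block 2 (remaining 37 MB)
51 MB → memory block 3 (remaining 77 MB)
50 MB → memory block 3 (remaining 27 MB)
46 MB → memory block 4 (remaining 82 MB)
46 MB → memory block 4 (remaining 36 MB)
51 MB → memory block 5 (remaining 77 MB)
49 MB → memory block 5 (remaining 28 MB)
50 MB → memory block 6 (remaining 78 MB)
Final memory blocks: [53,42] [47,44] [51,50] [46,46] [51,49] [50].

6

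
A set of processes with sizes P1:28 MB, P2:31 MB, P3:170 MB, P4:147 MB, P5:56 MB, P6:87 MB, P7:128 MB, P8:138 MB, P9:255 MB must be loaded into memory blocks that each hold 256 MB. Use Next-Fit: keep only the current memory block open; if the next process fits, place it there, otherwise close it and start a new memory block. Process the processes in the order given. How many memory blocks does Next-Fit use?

5

Put P1 (28 MB) in memory block 1; 228 MB remain.
Put P2 (31 MB) in memory block 1; 197 MB remain.
Put P3 (170 MB) in memory block 1; 27 MB remain.
Put P4 (147 MB) in memory block 2; 109 MB remain.
Put P5 (56 MB) in memory block 2; 53 MB remain.
Put P6 (87 MB) in memory block 3; 169 MB remain.
Put P7 (128 MB) in memory block 3; 41 MB remain.
Put P8 (138 MB) in memory block 4; 118 MB remain.
Put P9 (255 MB) in memory block 5; 1 MB remain.
Final memory blocks: [28,31,170] [147,56] [87,128] [138] [255].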